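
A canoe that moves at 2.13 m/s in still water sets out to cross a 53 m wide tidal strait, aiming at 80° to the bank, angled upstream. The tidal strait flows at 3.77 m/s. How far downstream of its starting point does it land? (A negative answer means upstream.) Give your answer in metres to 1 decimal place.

85.9 m

Perpendicular speed = 2.098 m/s; crossing time = 53 / 2.098 = 25.266 s.
Net downstream speed = 3.400 m/s.
Drift = 3.400 × 25.266 = 85.909 m (downstream).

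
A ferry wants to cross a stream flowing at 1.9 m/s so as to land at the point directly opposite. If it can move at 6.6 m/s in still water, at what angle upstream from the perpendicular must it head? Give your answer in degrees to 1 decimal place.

16.7°

To cancel the current, the upstream component of the ferry's velocity must equal the flow: 6.6 sin θ = 1.9.
sin θ = 1.9 / 6.6 = 0.2879.
θ = arcsin(0.2879) = 16.731°.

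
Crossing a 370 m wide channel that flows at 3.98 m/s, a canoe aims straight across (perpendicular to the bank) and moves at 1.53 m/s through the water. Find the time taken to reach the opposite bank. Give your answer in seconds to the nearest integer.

242 s

The component of the canoe's velocity perpendicular to the bank is 1.53 m/s.
The current is parallel to the bank, so it does not affect the crossing time.
Time = 370 / 1.530 = 241.830 s.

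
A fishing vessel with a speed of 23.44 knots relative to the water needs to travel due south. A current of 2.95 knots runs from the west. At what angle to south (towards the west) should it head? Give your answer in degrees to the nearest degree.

7°

The current pushes perpendicular to the desired track; the heading must have a component into the current equal to 2.95 knots: 23.44 sin θ = 2.95.
sin θ = 0.1259, so θ = 7.230°.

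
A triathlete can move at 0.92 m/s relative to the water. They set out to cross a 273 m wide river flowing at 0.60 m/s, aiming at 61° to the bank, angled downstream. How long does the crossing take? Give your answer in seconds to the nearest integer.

The component of the triathlete's velocity perpendicular to the bank is 0.92 × sin 61° = 0.805 m/s.
The flow acts along the bank and has no component across it.
Time = 273 / 0.805 = 339.278 s.

339 s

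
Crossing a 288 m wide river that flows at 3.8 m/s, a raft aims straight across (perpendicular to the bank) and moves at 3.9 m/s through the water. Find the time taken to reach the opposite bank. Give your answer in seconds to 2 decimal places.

73.85 s

The component of the raft's velocity perpendicular to the bank is 3.9 m/s.
Only the cross-stream component determines the crossing time; the current contributes nothing perpendicular to the bank.
Time = 288 / 3.900 = 73.846 s.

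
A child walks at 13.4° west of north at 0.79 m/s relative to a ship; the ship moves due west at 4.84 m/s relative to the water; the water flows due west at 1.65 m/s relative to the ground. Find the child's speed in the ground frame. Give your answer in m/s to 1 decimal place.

In east/north components (m/s): child relative to ship = (-0.183, 0.768); ship relative to water = (-4.840, 0.000); water relative to ground = (-1.650, 0.000).
Sum = (-6.673, 0.768) m/s.
Speed = |(-6.673, 0.768)| = 6.717 m/s.

6.7 m/s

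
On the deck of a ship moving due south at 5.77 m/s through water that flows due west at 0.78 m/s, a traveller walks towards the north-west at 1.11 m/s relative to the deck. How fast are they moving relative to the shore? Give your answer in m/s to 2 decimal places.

5.22 m/s

In east/north components (m/s): traveller relative to ship = (-0.785, 0.785); ship relative to water = (0.000, -5.770); water relative to ground = (-0.780, 0.000).
Sum = (-1.565, -4.985) m/s.
Speed = |(-1.565, -4.985)| = 5.225 m/s.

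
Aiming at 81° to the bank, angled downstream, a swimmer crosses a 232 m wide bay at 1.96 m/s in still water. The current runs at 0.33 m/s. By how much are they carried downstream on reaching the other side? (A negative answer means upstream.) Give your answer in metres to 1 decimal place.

76.3 m

Perpendicular speed = 1.936 m/s; crossing time = 232 / 1.936 = 119.843 s.
Net downstream speed = 0.637 m/s.
Drift = 0.637 × 119.843 = 76.293 m (downstream).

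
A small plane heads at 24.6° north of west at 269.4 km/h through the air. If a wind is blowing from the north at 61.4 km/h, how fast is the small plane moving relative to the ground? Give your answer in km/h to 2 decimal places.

250.15 km/h

Taking east as x and north as y: velocity relative to the air = (-244.948, 112.146) km/h; the air relative to ground = (0.000, -61.400) km/h.
Velocity relative to ground = (-244.948, 112.146) + (0.000, -61.400) = (-244.948, 50.746) km/h.
Speed = |(-244.948, 50.746)| = 250.150 km/h.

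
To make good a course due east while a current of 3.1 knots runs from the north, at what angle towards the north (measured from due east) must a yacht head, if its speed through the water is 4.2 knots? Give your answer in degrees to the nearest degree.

The current pushes perpendicular to the desired track; the heading must have a component into the current equal to 3.1 knots: 4.2 sin θ = 3.1.
sin θ = 0.7381, so θ = 47.569°.

48°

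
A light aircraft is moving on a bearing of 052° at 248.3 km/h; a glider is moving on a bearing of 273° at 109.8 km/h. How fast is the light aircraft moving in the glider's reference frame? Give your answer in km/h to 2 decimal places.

338.91 km/h

Taking east as x and north as y: light aircraft velocity = (195.663, 152.869) km/h; glider velocity = (-109.650, 5.746) km/h.
Velocity of light aircraft relative to glider = (195.663, 152.869) − (-109.650, 5.746) = (305.313, 147.122) km/h.
Magnitude = |(305.313, 147.122)| = 338.911 km/h.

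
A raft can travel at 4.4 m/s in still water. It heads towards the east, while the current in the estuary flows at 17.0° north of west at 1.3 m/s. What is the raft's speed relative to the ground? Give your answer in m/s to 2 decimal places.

3.18 m/s

Taking east as x and north as y: velocity relative to the water = (4.400, 0.000) m/s; the water relative to ground = (-1.243, 0.380) m/s.
Velocity relative to ground = (4.400, 0.000) + (-1.243, 0.380) = (3.157, 0.380) m/s.
Speed = |(3.157, 0.380)| = 3.180 m/s.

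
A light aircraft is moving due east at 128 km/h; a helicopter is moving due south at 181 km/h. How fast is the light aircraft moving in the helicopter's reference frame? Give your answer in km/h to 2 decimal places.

221.69 km/h

Taking east as x and north as y: light aircraft velocity = (128.000, 0.000) km/h; helicopter velocity = (0.000, -181.000) km/h.
Velocity of light aircraft relative to helicopter = (128.000, 0.000) − (0.000, -181.000) = (128.000, 181.000) km/h.
Magnitude = |(128.000, 181.000)| = 221.687 km/h.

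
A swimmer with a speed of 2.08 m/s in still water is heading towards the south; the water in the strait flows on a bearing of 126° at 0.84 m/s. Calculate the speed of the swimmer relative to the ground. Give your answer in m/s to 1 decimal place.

2.7 m/s

Taking east as x and north as y: velocity relative to the water = (0.000, -2.080) m/s; the water relative to ground = (0.680, -0.494) m/s.
Velocity relative to ground = (0.000, -2.080) + (0.680, -0.494) = (0.680, -2.574) m/s.
Speed = |(0.680, -2.574)| = 2.662 m/s.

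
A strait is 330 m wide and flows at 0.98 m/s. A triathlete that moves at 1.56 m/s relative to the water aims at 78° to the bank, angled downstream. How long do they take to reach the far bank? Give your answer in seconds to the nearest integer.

216 s

The component of the triathlete's velocity perpendicular to the bank is 1.56 × sin 78° = 1.526 m/s.
Only the cross-stream component determines the crossing time; the current contributes nothing perpendicular to the bank.
Time = 330 / 1.526 = 216.264 s.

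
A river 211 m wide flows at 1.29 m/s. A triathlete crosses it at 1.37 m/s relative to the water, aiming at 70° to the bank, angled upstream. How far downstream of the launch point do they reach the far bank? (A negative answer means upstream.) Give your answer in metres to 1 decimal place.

Perpendicular speed = 1.287 m/s; crossing time = 211 / 1.287 = 163.899 s.
Net downstream speed = 0.821 m/s.
Drift = 0.821 × 163.899 = 134.632 m (downstream).

134.6 m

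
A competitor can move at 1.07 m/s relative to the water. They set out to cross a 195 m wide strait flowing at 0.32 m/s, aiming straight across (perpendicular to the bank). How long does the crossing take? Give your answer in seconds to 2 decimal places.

182.24 s

The component of the competitor's velocity perpendicular to the bank is 1.07 m/s.
Only the cross-stream component determines the crossing time; the current contributes nothing perpendicular to the bank.
Time = 195 / 1.070 = 182.243 s.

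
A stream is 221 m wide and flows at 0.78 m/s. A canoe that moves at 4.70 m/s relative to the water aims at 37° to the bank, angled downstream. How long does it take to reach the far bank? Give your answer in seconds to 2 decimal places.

The component of the canoe's velocity perpendicular to the bank is 4.70 × sin 37° = 2.829 m/s.
The flow acts along the bank and has no component across it.
Time = 221 / 2.829 = 78.132 s.

78.13 s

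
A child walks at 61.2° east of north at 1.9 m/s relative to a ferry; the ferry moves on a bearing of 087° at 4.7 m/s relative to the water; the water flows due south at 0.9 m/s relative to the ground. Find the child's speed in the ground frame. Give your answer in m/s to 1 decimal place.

6.4 m/s

In east/north components (m/s): child relative to ferry = (1.665, 0.915); ferry relative to water = (4.694, 0.246); water relative to ground = (0.000, -0.900).
Sum = (6.359, 0.261) m/s.
Speed = |(6.359, 0.261)| = 6.364 m/s.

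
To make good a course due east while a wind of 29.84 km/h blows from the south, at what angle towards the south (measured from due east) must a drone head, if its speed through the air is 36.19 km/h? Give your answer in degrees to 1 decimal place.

55.5°

The wind pushes perpendicular to the desired track; the heading must have a component into the wind equal to 29.84 km/h: 36.19 sin θ = 29.84.
sin θ = 0.8245, so θ = 55.542°.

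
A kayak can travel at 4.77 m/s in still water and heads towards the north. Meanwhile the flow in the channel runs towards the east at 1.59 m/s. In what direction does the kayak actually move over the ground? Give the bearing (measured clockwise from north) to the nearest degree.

Taking east as x and north as y: velocity relative to the water = (0.000, 4.770) m/s; the water relative to ground = (1.590, 0.000) m/s.
Velocity relative to ground = (0.000, 4.770) + (1.590, 0.000) = (1.590, 4.770) m/s.
Bearing = atan2(1.59, 4.77) = 18.43° clockwise from north.

018°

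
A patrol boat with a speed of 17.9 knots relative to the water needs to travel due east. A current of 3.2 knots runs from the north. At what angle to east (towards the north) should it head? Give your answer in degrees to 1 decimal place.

10.3°

The current pushes perpendicular to the desired track; the heading must have a component into the current equal to 3.2 knots: 17.9 sin θ = 3.2.
sin θ = 0.1788, so θ = 10.298°.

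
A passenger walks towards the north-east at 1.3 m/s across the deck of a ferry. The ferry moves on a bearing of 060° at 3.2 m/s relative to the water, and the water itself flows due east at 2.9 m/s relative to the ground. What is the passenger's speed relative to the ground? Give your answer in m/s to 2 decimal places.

In east/north components (m/s): passenger relative to ferry = (0.919, 0.919); ferry relative to water = (2.771, 1.600); water relative to ground = (2.900, 0.000).
Sum = (6.591, 2.519) m/s.
Speed = |(6.591, 2.519)| = 7.056 m/s.

7.06 m/s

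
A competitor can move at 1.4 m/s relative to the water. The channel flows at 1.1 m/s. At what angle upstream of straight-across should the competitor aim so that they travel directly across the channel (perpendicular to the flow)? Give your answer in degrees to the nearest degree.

To cancel the current, the upstream component of the competitor's velocity must equal the flow: 1.4 sin θ = 1.1.
sin θ = 1.1 / 1.4 = 0.7857.
θ = arcsin(0.7857) = 51.787°.

52°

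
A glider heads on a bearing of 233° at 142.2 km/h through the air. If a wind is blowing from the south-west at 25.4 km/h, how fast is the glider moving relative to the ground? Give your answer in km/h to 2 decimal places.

117.10 km/h

Taking east as x and north as y: velocity relative to the air = (-113.566, -85.578) km/h; the air relative to ground = (17.961, 17.961) km/h.
Velocity relative to ground = (-113.566, -85.578) + (17.961, 17.961) = (-95.605, -67.618) km/h.
Speed = |(-95.605, -67.618)| = 117.101 km/h.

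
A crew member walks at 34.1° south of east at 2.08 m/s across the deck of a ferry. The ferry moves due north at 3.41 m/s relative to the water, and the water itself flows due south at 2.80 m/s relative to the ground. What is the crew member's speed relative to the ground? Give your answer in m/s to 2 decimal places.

In east/north components (m/s): crew member relative to ferry = (1.722, -1.166); ferry relative to water = (0.000, 3.410); water relative to ground = (0.000, -2.800).
Sum = (1.722, -0.556) m/s.
Speed = |(1.722, -0.556)| = 1.810 m/s.

1.81 m/s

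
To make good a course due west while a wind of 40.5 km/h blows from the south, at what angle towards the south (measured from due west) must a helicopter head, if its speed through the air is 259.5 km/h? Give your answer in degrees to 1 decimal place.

The wind pushes perpendicular to the desired track; the heading must have a component into the wind equal to 40.5 km/h: 259.5 sin θ = 40.5.
sin θ = 0.1561, so θ = 8.979°.

9.0°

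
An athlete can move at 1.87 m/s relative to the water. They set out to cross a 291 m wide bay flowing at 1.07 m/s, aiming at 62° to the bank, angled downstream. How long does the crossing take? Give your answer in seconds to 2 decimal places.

The component of the athlete's velocity perpendicular to the bank is 1.87 × sin 62° = 1.651 m/s.
The flow acts along the bank and has no component across it.
Time = 291 / 1.651 = 176.245 s.

176.24 s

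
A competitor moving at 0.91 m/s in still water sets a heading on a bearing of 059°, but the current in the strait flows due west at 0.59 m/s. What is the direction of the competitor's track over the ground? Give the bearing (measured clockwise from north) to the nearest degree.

Taking east as x and north as y: velocity relative to the water = (0.780, 0.469) m/s; the water relative to ground = (-0.590, 0.000) m/s.
Velocity relative to ground = (0.780, 0.469) + (-0.590, 0.000) = (0.190, 0.469) m/s.
Bearing = atan2(0.19, 0.47) = 22.07° clockwise from north.

022°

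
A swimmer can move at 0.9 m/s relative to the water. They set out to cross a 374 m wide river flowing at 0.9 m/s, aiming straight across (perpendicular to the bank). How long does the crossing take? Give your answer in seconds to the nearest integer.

416 s

The component of the swimmer's velocity perpendicular to the bank is 0.9 m/s.
The flow acts along the bank and has no component across it.
Time = 374 / 0.900 = 415.556 s.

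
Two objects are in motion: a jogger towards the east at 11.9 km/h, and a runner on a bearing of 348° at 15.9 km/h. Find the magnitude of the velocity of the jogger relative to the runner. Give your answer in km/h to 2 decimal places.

21.75 km/h

Taking east as x and north as y: jogger velocity = (11.900, 0.000) km/h; runner velocity = (-3.306, 15.553) km/h.
Velocity of jogger relative to runner = (11.900, 0.000) − (-3.306, 15.553) = (15.206, -15.553) km/h.
Magnitude = |(15.206, -15.553)| = 21.751 km/h.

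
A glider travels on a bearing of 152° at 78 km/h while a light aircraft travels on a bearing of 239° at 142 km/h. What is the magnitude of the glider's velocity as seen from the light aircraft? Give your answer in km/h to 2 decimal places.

Taking east as x and north as y: glider velocity = (36.619, -68.870) km/h; light aircraft velocity = (-121.718, -73.135) km/h.
Velocity of glider relative to light aircraft = (36.619, -68.870) − (-121.718, -73.135) = (158.337, 4.265) km/h.
Magnitude = |(158.337, 4.265)| = 158.394 km/h.

158.39 km/h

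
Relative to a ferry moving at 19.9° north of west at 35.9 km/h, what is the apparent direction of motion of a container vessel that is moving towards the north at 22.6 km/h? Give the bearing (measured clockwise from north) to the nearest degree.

Taking east as x and north as y: container vessel velocity = (0.000, 22.600) km/h; ferry velocity = (-33.756, 12.220) km/h.
Velocity of container vessel relative to ferry = (0.000, 22.600) − (-33.756, 12.220) = (33.756, 10.380) km/h.
Bearing = atan2(33.76, 10.38) = 72.91° clockwise from north.

073°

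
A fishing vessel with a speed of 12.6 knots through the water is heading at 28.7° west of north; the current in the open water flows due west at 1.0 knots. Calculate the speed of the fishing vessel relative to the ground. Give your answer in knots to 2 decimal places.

Taking east as x and north as y: velocity relative to the water = (-6.051, 11.052) knots; the water relative to ground = (-1.000, 0.000) knots.
Velocity relative to ground = (-6.051, 11.052) + (-1.000, 0.000) = (-7.051, 11.052) knots.
Speed = |(-7.051, 11.052)| = 13.110 knots.

13.11 knots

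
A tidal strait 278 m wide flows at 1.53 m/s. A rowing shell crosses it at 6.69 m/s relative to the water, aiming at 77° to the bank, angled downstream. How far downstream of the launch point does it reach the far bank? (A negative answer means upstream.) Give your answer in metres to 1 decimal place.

129.4 m

Perpendicular speed = 6.519 m/s; crossing time = 278 / 6.519 = 42.648 s.
Net downstream speed = 3.035 m/s.
Drift = 3.035 × 42.648 = 129.432 m (downstream).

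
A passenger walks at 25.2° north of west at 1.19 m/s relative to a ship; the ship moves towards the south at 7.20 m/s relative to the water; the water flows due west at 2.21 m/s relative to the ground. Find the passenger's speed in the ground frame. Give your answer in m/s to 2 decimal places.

In east/north components (m/s): passenger relative to ship = (-1.077, 0.507); ship relative to water = (0.000, -7.200); water relative to ground = (-2.210, 0.000).
Sum = (-3.287, -6.693) m/s.
Speed = |(-3.287, -6.693)| = 7.457 m/s.

7.46 m/s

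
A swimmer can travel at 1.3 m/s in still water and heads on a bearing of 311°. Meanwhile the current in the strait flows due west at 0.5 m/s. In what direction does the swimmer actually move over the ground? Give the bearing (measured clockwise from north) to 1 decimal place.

Taking east as x and north as y: velocity relative to the water = (-0.981, 0.853) m/s; the water relative to ground = (-0.500, 0.000) m/s.
Velocity relative to ground = (-0.981, 0.853) + (-0.500, 0.000) = (-1.481, 0.853) m/s.
Bearing = atan2(-1.48, 0.85) = 299.93° clockwise from north.

299.9°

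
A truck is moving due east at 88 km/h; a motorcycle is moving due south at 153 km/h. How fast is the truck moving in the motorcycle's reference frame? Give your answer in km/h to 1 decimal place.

176.5 km/h

Taking east as x and north as y: truck velocity = (88.000, 0.000) km/h; motorcycle velocity = (0.000, -153.000) km/h.
Velocity of truck relative to motorcycle = (88.000, 0.000) − (0.000, -153.000) = (88.000, 153.000) km/h.
Magnitude = |(88.000, 153.000)| = 176.502 km/h.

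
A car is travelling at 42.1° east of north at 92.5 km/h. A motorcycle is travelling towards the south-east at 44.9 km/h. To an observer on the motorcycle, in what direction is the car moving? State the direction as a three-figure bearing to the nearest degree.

017°

Taking east as x and north as y: car velocity = (62.014, 68.633) km/h; motorcycle velocity = (31.749, -31.749) km/h.
Velocity of car relative to motorcycle = (62.014, 68.633) − (31.749, -31.749) = (30.265, 100.382) km/h.
Bearing = atan2(30.27, 100.38) = 16.78° clockwise from north.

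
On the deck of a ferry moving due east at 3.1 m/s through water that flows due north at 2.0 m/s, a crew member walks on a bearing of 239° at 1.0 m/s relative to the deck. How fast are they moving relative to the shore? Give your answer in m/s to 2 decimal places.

2.69 m/s

In east/north components (m/s): crew member relative to ferry = (-0.857, -0.515); ferry relative to water = (3.100, 0.000); water relative to ground = (0.000, 2.000).
Sum = (2.243, 1.485) m/s.
Speed = |(2.243, 1.485)| = 2.690 m/s.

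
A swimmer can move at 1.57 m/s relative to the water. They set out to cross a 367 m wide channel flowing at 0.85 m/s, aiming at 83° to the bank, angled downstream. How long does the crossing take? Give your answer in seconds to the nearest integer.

236 s

The component of the swimmer's velocity perpendicular to the bank is 1.57 × sin 83° = 1.558 m/s.
The flow acts along the bank and has no component across it.
Time = 367 / 1.558 = 235.513 s.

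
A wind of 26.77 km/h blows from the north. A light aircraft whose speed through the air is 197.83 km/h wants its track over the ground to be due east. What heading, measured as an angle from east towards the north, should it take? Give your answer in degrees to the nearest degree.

8°

The wind pushes perpendicular to the desired track; the heading must have a component into the wind equal to 26.77 km/h: 197.83 sin θ = 26.77.
sin θ = 0.1353, so θ = 7.777°.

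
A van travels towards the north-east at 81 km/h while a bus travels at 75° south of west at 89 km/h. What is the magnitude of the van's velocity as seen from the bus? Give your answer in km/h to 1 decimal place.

164.2 km/h

Taking east as x and north as y: van velocity = (57.276, 57.276) km/h; bus velocity = (-23.035, -85.967) km/h.
Velocity of van relative to bus = (57.276, 57.276) − (-23.035, -85.967) = (80.311, 143.243) km/h.
Magnitude = |(80.311, 143.243)| = 164.220 km/h.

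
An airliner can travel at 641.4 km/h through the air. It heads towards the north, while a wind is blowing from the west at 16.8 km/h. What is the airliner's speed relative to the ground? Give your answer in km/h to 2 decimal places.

Taking east as x and north as y: velocity relative to the air = (0.000, 641.400) km/h; the air relative to ground = (16.800, 0.000) km/h.
Velocity relative to ground = (0.000, 641.400) + (16.800, 0.000) = (16.800, 641.400) km/h.
Speed = |(16.800, 641.400)| = 641.620 km/h.

641.62 km/h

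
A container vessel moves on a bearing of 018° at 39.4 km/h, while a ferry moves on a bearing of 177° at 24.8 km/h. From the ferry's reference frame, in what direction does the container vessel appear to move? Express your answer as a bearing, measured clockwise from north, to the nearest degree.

Taking east as x and north as y: container vessel velocity = (12.175, 37.472) km/h; ferry velocity = (1.298, -24.766) km/h.
Velocity of container vessel relative to ferry = (12.175, 37.472) − (1.298, -24.766) = (10.877, 62.238) km/h.
Bearing = atan2(10.88, 62.24) = 9.91° clockwise from north.

010°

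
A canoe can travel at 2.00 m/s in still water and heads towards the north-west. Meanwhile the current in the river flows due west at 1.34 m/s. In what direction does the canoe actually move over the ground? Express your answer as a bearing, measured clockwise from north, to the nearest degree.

Taking east as x and north as y: velocity relative to the water = (-1.414, 1.414) m/s; the water relative to ground = (-1.340, 0.000) m/s.
Velocity relative to ground = (-1.414, 1.414) + (-1.340, 0.000) = (-2.754, 1.414) m/s.
Bearing = atan2(-2.75, 1.41) = 297.18° clockwise from north.

297°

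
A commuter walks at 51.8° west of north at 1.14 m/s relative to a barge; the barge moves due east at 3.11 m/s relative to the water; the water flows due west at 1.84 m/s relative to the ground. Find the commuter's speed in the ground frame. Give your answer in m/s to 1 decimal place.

0.8 m/s

In east/north components (m/s): commuter relative to barge = (-0.896, 0.705); barge relative to water = (3.110, 0.000); water relative to ground = (-1.840, 0.000).
Sum = (0.374, 0.705) m/s.
Speed = |(0.374, 0.705)| = 0.798 m/s.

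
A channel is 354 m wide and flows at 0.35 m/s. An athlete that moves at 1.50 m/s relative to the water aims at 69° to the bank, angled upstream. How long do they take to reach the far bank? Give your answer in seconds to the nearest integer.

The component of the athlete's velocity perpendicular to the bank is 1.50 × sin 69° = 1.400 m/s.
The flow acts along the bank and has no component across it.
Time = 354 / 1.400 = 252.790 s.

253 s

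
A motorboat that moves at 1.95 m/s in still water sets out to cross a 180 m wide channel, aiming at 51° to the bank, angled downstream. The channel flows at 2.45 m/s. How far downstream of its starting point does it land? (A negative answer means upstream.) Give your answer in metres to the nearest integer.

Perpendicular speed = 1.515 m/s; crossing time = 180 / 1.515 = 118.778 s.
Net downstream speed = 3.677 m/s.
Drift = 3.677 × 118.778 = 436.767 m (downstream).

437 m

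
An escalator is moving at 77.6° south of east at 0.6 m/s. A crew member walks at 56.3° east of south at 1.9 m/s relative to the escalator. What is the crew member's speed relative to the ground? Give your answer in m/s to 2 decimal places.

Taking east as x and north as y: escalator velocity = (0.129, -0.586) m/s; crew member velocity relative to escalator = (1.581, -1.054) m/s.
Velocity relative to ground = (0.129, -0.586) + (1.581, -1.054) = (1.710, -1.640) m/s.
Speed = |(1.710, -1.640)| = 2.369 m/s.

2.37 m/s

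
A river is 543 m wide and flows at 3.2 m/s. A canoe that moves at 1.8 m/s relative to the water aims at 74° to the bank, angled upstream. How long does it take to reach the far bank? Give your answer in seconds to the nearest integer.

314 s

The component of the canoe's velocity perpendicular to the bank is 1.8 × sin 74° = 1.730 m/s.
The current is parallel to the bank, so it does not affect the crossing time.
Time = 543 / 1.730 = 313.824 s.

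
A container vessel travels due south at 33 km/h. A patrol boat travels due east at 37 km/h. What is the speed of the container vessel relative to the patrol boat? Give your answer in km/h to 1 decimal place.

Taking east as x and north as y: container vessel velocity = (0.000, -33.000) km/h; patrol boat velocity = (37.000, 0.000) km/h.
Velocity of container vessel relative to patrol boat = (0.000, -33.000) − (37.000, 0.000) = (-37.000, -33.000) km/h.
Magnitude = |(-37.000, -33.000)| = 49.578 km/h.

49.6 km/h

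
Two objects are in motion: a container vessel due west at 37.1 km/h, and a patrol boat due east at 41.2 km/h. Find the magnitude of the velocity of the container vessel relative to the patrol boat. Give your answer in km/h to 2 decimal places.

78.30 km/h

Taking east as x and north as y: container vessel velocity = (-37.100, 0.000) km/h; patrol boat velocity = (41.200, 0.000) km/h.
Velocity of container vessel relative to patrol boat = (-37.100, 0.000) − (41.200, 0.000) = (-78.300, 0.000) km/h.
Magnitude = |(-78.300, 0.000)| = 78.300 km/h.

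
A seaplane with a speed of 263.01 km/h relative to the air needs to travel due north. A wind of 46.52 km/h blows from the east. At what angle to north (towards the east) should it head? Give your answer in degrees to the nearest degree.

10°

The wind pushes perpendicular to the desired track; the heading must have a component into the wind equal to 46.52 km/h: 263.01 sin θ = 46.52.
sin θ = 0.1769, so θ = 10.188°.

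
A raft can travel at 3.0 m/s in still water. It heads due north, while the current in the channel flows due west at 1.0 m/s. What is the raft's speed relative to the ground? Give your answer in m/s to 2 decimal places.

Taking east as x and north as y: velocity relative to the water = (0.000, 3.000) m/s; the water relative to ground = (-1.000, 0.000) m/s.
Velocity relative to ground = (0.000, 3.000) + (-1.000, 0.000) = (-1.000, 3.000) m/s.
Speed = |(-1.000, 3.000)| = 3.162 m/s.

3.16 m/s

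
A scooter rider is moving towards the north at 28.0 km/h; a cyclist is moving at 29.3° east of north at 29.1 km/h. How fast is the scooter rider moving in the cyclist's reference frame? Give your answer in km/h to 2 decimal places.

Taking east as x and north as y: scooter rider velocity = (0.000, 28.000) km/h; cyclist velocity = (14.241, 25.377) km/h.
Velocity of scooter rider relative to cyclist = (0.000, 28.000) − (14.241, 25.377) = (-14.241, 2.623) km/h.
Magnitude = |(-14.241, 2.623)| = 14.481 km/h.

14.48 km/h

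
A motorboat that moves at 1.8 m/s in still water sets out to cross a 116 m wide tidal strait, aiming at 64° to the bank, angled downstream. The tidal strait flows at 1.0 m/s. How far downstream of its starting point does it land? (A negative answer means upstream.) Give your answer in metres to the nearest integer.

128 m

Perpendicular speed = 1.618 m/s; crossing time = 116 / 1.618 = 71.701 s.
Net downstream speed = 1.789 m/s.
Drift = 1.789 × 71.701 = 128.278 m (downstream).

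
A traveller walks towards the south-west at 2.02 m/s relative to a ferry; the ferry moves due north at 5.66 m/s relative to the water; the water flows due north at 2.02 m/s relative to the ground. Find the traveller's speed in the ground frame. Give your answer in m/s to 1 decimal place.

In east/north components (m/s): traveller relative to ferry = (-1.428, -1.428); ferry relative to water = (0.000, 5.660); water relative to ground = (0.000, 2.020).
Sum = (-1.428, 6.252) m/s.
Speed = |(-1.428, 6.252)| = 6.413 m/s.

6.4 m/s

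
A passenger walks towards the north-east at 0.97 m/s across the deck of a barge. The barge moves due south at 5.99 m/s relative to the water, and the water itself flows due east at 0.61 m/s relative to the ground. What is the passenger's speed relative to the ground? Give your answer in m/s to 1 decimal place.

5.5 m/s

In east/north components (m/s): passenger relative to barge = (0.686, 0.686); barge relative to water = (0.000, -5.990); water relative to ground = (0.610, 0.000).
Sum = (1.296, -5.304) m/s.
Speed = |(1.296, -5.304)| = 5.460 m/s.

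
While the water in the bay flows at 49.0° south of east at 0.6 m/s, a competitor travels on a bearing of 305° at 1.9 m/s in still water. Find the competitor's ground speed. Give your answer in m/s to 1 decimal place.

1.3 m/s

Taking east as x and north as y: velocity relative to the water = (-1.556, 1.090) m/s; the water relative to ground = (0.394, -0.453) m/s.
Velocity relative to ground = (-1.556, 1.090) + (0.394, -0.453) = (-1.163, 0.637) m/s.
Speed = |(-1.163, 0.637)| = 1.326 m/s.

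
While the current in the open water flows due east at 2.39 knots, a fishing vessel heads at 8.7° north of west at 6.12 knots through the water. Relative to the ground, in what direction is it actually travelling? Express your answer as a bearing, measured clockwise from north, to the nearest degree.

Taking east as x and north as y: velocity relative to the water = (-6.050, 0.926) knots; the water relative to ground = (2.390, 0.000) knots.
Velocity relative to ground = (-6.050, 0.926) + (2.390, 0.000) = (-3.660, 0.926) knots.
Bearing = atan2(-3.66, 0.93) = 284.20° clockwise from north.

284°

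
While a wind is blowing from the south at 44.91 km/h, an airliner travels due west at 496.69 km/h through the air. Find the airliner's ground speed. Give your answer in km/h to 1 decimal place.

498.7 km/h

Taking east as x and north as y: velocity relative to the air = (-496.690, 0.000) km/h; the air relative to ground = (0.000, 44.910) km/h.
Velocity relative to ground = (-496.690, 0.000) + (0.000, 44.910) = (-496.690, 44.910) km/h.
Speed = |(-496.690, 44.910)| = 498.716 km/h.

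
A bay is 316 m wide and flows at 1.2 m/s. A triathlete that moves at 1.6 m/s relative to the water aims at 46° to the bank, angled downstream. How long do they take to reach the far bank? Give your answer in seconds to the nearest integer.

The component of the triathlete's velocity perpendicular to the bank is 1.6 × sin 46° = 1.151 m/s.
The flow acts along the bank and has no component across it.
Time = 316 / 1.151 = 274.557 s.

275 s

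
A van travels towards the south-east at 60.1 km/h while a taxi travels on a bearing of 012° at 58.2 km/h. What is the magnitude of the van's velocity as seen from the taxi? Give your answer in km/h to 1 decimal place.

Taking east as x and north as y: van velocity = (42.497, -42.497) km/h; taxi velocity = (12.100, 56.928) km/h.
Velocity of van relative to taxi = (42.497, -42.497) − (12.100, 56.928) = (30.397, -99.425) km/h.
Magnitude = |(30.397, -99.425)| = 103.968 km/h.

104.0 km/h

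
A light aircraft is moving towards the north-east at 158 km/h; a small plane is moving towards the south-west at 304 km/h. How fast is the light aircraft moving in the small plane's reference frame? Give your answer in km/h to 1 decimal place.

Taking east as x and north as y: light aircraft velocity = (111.723, 111.723) km/h; small plane velocity = (-214.960, -214.960) km/h.
Velocity of light aircraft relative to small plane = (111.723, 111.723) − (-214.960, -214.960) = (326.683, 326.683) km/h.
Magnitude = |(326.683, 326.683)| = 462.000 km/h.

462.0 km/h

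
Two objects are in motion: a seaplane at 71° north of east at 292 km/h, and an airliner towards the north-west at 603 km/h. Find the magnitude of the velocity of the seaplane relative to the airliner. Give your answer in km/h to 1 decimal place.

542.7 km/h

Taking east as x and north as y: seaplane velocity = (95.066, 276.091) km/h; airliner velocity = (-426.385, 426.385) km/h.
Velocity of seaplane relative to airliner = (95.066, 276.091) − (-426.385, 426.385) = (521.451, -150.294) km/h.
Magnitude = |(521.451, -150.294)| = 542.678 km/h.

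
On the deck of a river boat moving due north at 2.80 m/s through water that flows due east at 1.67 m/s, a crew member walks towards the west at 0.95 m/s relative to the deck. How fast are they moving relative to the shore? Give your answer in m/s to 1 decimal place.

In east/north components (m/s): crew member relative to river boat = (-0.950, 0.000); river boat relative to water = (0.000, 2.800); water relative to ground = (1.670, 0.000).
Sum = (0.720, 2.800) m/s.
Speed = |(0.720, 2.800)| = 2.891 m/s.

2.9 m/s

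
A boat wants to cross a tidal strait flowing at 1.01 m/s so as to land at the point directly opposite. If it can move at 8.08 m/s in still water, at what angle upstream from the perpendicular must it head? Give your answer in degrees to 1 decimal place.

To cancel the current, the upstream component of the boat's velocity must equal the flow: 8.08 sin θ = 1.01.
sin θ = 1.01 / 8.08 = 0.1250.
θ = arcsin(0.1250) = 7.181°.

7.2°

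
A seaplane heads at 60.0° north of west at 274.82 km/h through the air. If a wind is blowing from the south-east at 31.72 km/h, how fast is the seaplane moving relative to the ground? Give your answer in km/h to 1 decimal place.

305.6 km/h

Taking east as x and north as y: velocity relative to the air = (-137.410, 238.001) km/h; the air relative to ground = (-22.429, 22.429) km/h.
Velocity relative to ground = (-137.410, 238.001) + (-22.429, 22.429) = (-159.839, 260.431) km/h.
Speed = |(-159.839, 260.431)| = 305.569 km/h.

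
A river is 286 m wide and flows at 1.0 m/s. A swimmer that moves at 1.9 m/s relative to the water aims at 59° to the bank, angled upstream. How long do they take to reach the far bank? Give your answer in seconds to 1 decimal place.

The component of the swimmer's velocity perpendicular to the bank is 1.9 × sin 59° = 1.629 m/s.
The current is parallel to the bank, so it does not affect the crossing time.
Time = 286 / 1.629 = 175.609 s.

175.6 s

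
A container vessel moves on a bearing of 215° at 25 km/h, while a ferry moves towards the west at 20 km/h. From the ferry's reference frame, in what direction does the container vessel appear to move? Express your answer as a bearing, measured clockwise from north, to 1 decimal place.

164.5°

Taking east as x and north as y: container vessel velocity = (-14.339, -20.479) km/h; ferry velocity = (-20.000, 0.000) km/h.
Velocity of container vessel relative to ferry = (-14.339, -20.479) − (-20.000, 0.000) = (5.661, -20.479) km/h.
Bearing = atan2(5.66, -20.48) = 164.55° clockwise from north.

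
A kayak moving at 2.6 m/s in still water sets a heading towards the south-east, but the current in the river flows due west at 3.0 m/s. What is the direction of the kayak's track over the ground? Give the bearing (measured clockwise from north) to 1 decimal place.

Taking east as x and north as y: velocity relative to the water = (1.838, -1.838) m/s; the water relative to ground = (-3.000, 0.000) m/s.
Velocity relative to ground = (1.838, -1.838) + (-3.000, 0.000) = (-1.162, -1.838) m/s.
Bearing = atan2(-1.16, -1.84) = 212.28° clockwise from north.

212.3°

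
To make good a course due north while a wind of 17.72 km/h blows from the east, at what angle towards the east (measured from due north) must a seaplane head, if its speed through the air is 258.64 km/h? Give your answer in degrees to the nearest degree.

4°

The wind pushes perpendicular to the desired track; the heading must have a component into the wind equal to 17.72 km/h: 258.64 sin θ = 17.72.
sin θ = 0.0685, so θ = 3.929°.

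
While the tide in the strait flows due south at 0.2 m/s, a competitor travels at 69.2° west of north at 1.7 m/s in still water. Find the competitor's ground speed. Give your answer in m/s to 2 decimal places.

Taking east as x and north as y: velocity relative to the water = (-1.589, 0.604) m/s; the water relative to ground = (0.000, -0.200) m/s.
Velocity relative to ground = (-1.589, 0.604) + (0.000, -0.200) = (-1.589, 0.404) m/s.
Speed = |(-1.589, 0.404)| = 1.640 m/s.

1.64 m/s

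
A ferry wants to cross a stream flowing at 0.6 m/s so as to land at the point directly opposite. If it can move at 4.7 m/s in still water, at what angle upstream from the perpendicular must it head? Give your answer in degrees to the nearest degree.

To cancel the current, the upstream component of the ferry's velocity must equal the flow: 4.7 sin θ = 0.6.
sin θ = 0.6 / 4.7 = 0.1277.
θ = arcsin(0.1277) = 7.334°.

7°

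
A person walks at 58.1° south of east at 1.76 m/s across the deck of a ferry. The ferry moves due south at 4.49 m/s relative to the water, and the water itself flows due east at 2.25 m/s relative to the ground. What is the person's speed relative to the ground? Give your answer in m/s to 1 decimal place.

6.8 m/s

In east/north components (m/s): person relative to ferry = (0.930, -1.494); ferry relative to water = (0.000, -4.490); water relative to ground = (2.250, 0.000).
Sum = (3.180, -5.984) m/s.
Speed = |(3.180, -5.984)| = 6.777 m/s.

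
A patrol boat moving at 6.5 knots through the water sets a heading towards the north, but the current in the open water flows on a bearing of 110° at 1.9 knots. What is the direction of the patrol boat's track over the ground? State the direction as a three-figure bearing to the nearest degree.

017°

Taking east as x and north as y: velocity relative to the water = (0.000, 6.500) knots; the water relative to ground = (1.785, -0.650) knots.
Velocity relative to ground = (0.000, 6.500) + (1.785, -0.650) = (1.785, 5.850) knots.
Bearing = atan2(1.79, 5.85) = 16.97° clockwise from north.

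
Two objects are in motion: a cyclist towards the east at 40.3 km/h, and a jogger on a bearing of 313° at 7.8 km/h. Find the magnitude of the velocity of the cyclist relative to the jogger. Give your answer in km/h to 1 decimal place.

Taking east as x and north as y: cyclist velocity = (40.300, 0.000) km/h; jogger velocity = (-5.705, 5.320) km/h.
Velocity of cyclist relative to jogger = (40.300, 0.000) − (-5.705, 5.320) = (46.005, -5.320) km/h.
Magnitude = |(46.005, -5.320)| = 46.311 km/h.

46.3 km/h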